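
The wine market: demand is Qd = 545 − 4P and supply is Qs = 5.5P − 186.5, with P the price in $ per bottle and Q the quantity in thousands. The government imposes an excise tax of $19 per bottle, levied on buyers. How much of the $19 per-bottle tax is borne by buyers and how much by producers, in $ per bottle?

Buyers bear $11 per bottle; producers bear $8 per bottle.

Without the tax, 545 − 4P = 5.5P − 186.5 gives 9.5P = 731.5, so P* = $77 and Q* = 237.
With the tax collected from buyers, demand (in seller-price terms) shifts: Qd = 545 − 4(P + 19).
New equilibrium: buyers pay $88, producers receive $69, Q = 193. (Wedge: Pb − Ps = 19.)
Burden on buyers: $11; on producers: $8. (They sum to $19.)
The less price-elastic side of the market bears the larger share of a per-unit tax.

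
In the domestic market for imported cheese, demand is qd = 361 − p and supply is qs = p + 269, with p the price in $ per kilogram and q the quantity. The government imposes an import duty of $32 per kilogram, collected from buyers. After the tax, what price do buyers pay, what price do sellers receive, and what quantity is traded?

Buyers pay $62; sellers receive $30; quantity = 299.

Without the tax, 361 − p = p + 269 gives 2p = 92, so p* = $46 and q* = 315.
With the tax collected from buyers, demand (in seller-price terms) shifts: qd = 361 − (p + 32).
Solving gives q = 299 with buyers paying $62 and sellers receiving $30 (the $32 wedge).
The less price-elastic side of the market bears the larger share of a per-unit tax.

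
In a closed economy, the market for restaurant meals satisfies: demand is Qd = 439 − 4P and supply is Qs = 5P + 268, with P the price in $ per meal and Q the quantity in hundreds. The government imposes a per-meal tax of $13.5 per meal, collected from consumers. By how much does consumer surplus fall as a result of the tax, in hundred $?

Before the tax: set 439 − 4P = 5P + 268 → P* = $19, Q* = 363.
With the tax collected from consumers, demand (in seller-price terms) shifts: Qd = 439 − 4(P + 13.5).
Solving gives Q = 333 with consumers paying $26.5 and suppliers receiving $13 (the $13.5 wedge).
ΔCS is the trapezoid between Q = 333 and Q = 363 of height $7.5: ½ · (363 + 333) · 7.5 = $2610.

Consumer surplus falls by $2610 hundred.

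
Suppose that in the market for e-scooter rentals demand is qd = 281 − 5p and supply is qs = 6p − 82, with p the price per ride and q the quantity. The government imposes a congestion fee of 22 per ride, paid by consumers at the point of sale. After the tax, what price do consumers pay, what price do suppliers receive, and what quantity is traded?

Without the tax, 281 − 5p = 6p − 82 gives 11p = 363, so p* = 33 and q* = 116.
With the tax collected from consumers, demand (in seller-price terms) shifts: qd = 281 − 5(p + 22).
New equilibrium: consumers pay 45, suppliers receive 23, q = 56. (Wedge: pb − ps = 22.)

Consumers pay 45; suppliers receive 23; quantity = 56.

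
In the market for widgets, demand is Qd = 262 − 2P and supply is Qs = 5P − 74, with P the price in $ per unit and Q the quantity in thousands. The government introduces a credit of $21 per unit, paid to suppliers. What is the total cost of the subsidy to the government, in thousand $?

Government outlay = $4116 thousand.

Without the subsidy, 262 − 2P = 5P − 74 gives 7P = 336, so P* = $48 and Q* = 166.
With a per-unit subsidy paid to suppliers, each receives P + 21 per unit sold, so supply becomes Qs = 5(P + 21) − 74.
New equilibrium: buyers pay $33, suppliers receive $54, Q = 196. (Wedge: Pb − Ps = −21.)
Outlay = t · Q = 21 · 196 = $4116.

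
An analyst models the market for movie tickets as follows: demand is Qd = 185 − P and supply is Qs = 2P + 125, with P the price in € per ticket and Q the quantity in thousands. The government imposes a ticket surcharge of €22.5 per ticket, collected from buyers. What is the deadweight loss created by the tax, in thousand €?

Deadweight loss = €168.75 thousand.

Without the tax, 185 − P = 2P + 125 gives 3P = 60, so P* = €20 and Q* = 165.
With the tax collected from buyers, demand (in seller-price terms) shifts: Qd = 185 − (P + 22.5).
New equilibrium: buyers pay €35, producers receive €12.5, Q = 150. (Wedge: Pb − Ps = 22.5.)
Quantity falls by |ΔQ| = |165 − 150| = 15.
DWL = ½ · t · |ΔQ| = ½ · 22.5 · 15 = €168.75.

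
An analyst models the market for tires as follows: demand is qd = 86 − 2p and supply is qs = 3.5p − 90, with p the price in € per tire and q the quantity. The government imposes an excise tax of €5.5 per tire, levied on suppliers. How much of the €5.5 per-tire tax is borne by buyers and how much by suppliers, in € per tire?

Before the tax: set 86 − 2p = 3.5p − 90 → p* = €32, q* = 22.
With the tax collected from suppliers, supply shifts: qs = 3.5(p − 5.5) − 90.
Solving gives q = 15 with buyers paying €35.5 and suppliers receiving €30 (the €5.5 wedge).
Burden on buyers: €3.5; on suppliers: €2. (They sum to €5.5.)
The less price-elastic side of the market bears the larger share of a per-unit tax.

Buyers bear €3.5 per tire; suppliers bear €2 per tire.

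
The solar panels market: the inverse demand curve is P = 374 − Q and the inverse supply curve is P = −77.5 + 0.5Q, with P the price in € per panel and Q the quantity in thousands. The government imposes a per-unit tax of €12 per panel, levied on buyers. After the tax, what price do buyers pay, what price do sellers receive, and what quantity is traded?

Buyers pay €81; sellers receive €69; quantity = 293.

Rewrite in direct form: Qd = 374 − P and Qs = 2P + 155.
Without the tax, 374 − P = 2P + 155 gives 3P = 219, so P* = €73 and Q* = 301.
With the tax collected from buyers, demand (in seller-price terms) shifts: Qd = 374 − (P + 12).
New equilibrium: buyers pay €81, sellers receive €69, Q = 293. (Wedge: Pb − Ps = 12.)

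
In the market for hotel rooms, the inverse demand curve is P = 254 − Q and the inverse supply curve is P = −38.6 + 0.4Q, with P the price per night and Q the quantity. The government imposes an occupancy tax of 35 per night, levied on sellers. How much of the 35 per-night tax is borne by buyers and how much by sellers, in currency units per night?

Inverting to Q(P) form: Qd = 254 − P; Qs = 2.5P + 96.5.
Before the tax: set 254 − P = 2.5P + 96.5 → P* = 45, Q* = 209.
With the tax collected from sellers, supply shifts: Qs = 2.5(P − 35) + 96.5.
New equilibrium: buyers pay 70, sellers receive 35, Q = 184. (Wedge: Pb − Ps = 35.)
Burden on buyers: 25; on sellers: 10. (They sum to 35.)
The less price-elastic side of the market bears the larger share of a per-unit tax.

Buyers bear 25 per night; sellers bear 10 per night.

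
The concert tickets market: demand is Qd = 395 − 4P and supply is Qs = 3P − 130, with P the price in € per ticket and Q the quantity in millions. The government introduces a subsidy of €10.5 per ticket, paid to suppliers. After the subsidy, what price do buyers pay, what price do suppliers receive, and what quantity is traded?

Before the subsidy: set 395 − 4P = 3P − 130 → P* = €75, Q* = 95.
With a per-unit subsidy paid to suppliers, each receives P + 10.5 per unit sold, so supply becomes Qs = 3(P + 10.5) − 130.
Solving gives Q = 113 with buyers paying €70.5 and suppliers receiving €81 (the €10.5 wedge).

Buyers pay €70.5; suppliers receive €81; quantity = 113.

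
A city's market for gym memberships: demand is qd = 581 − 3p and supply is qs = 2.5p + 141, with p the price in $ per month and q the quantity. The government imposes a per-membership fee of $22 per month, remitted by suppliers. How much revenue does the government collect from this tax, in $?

Tax revenue = $6842.

Before the tax: set 581 − 3p = 2.5p + 141 → p* = $80, q* = 341.
With the tax collected from suppliers, supply shifts: qs = 2.5(p − 22) + 141.
New equilibrium: buyers pay $90, suppliers receive $68, q = 311. (Wedge: pb − ps = 22.)
Revenue = t · Q = 22 · 311 = $6842.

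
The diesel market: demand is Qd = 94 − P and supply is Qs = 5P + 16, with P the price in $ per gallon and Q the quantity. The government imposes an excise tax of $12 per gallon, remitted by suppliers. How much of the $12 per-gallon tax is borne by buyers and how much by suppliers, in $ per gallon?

Before the tax: set 94 − P = 5P + 16 → P* = $13, Q* = 81.
With the tax collected from suppliers, supply shifts: Qs = 5(P − 12) + 16.
New equilibrium: buyers pay $23, suppliers receive $11, Q = 71. (Wedge: Pb − Ps = 12.)
Burden on buyers: $10; on suppliers: $2. (They sum to $12.)

Buyers bear $10 per gallon; suppliers bear $2 per gallon.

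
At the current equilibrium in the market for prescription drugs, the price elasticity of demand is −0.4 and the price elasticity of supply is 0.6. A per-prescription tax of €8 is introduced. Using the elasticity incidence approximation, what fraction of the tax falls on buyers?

Buyers' share ≈ 0.6.

Incidence ratio: buyers' share ≈ εs / (εs + |εd|) = 0.6 / (0.6 + 0.4) = 0.6.
Supply is the more elastic side, so buyers bear the larger share.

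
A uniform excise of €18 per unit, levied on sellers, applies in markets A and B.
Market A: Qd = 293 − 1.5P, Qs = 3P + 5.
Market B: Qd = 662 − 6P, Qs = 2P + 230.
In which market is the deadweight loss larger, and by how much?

Market B, by €81.

Market A: pre-tax P* = €64, Q* = 197; post-tax Q = 179; deadweight loss = €162.
Market B: pre-tax P* = €54, Q* = 338; post-tax Q = 311; deadweight loss = €243.
Difference: €162 vs €243 → market B is larger by €81.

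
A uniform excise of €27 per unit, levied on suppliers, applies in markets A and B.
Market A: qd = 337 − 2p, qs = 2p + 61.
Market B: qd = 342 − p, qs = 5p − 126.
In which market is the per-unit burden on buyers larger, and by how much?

Market B, by €9.

Market A: pre-tax p* = €69, q* = 199; post-tax q = 172; per-unit burden on buyers = €13.5.
Market B: pre-tax p* = €78, q* = 264; post-tax q = 241.5; per-unit burden on buyers = €22.5.
Difference: €13.5 vs €22.5 → market B is larger by €9.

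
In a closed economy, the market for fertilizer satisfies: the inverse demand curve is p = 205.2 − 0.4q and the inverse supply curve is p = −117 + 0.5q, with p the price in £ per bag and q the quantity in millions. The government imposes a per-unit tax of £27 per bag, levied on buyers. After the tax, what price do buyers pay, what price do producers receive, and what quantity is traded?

Inverting to q(p) form: qd = 513 − 2.5p; qs = 2p + 234.
Before the tax: set 513 − 2.5p = 2p + 234 → p* = £62, q* = 358.
With the tax collected from buyers, demand (in seller-price terms) shifts: qd = 513 − 2.5(p + 27).
New equilibrium: buyers pay £74, producers receive £47, q = 328. (Wedge: pb − ps = 27.)
The less price-elastic side of the market bears the larger share of a per-unit tax.

Buyers pay £74; producers receive £47; quantity = 328.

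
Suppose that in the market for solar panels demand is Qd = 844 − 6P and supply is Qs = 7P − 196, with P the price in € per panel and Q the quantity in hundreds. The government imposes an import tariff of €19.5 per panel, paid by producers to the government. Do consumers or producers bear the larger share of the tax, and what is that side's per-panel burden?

Before the tax: set 844 − 6P = 7P − 196 → P* = €80, Q* = 364.
With the tax collected from producers, supply shifts: Qs = 7(P − 19.5) − 196.
New equilibrium: consumers pay €90.5, producers receive €71, Q = 301. (Wedge: Pb − Ps = 19.5.)
Per-panel burden: consumers €10.5, producers €9.
Consumers take the larger share because demand is less price-elastic here (demand slope 6 vs supply slope 7).

Consumers bear the larger share: €10.5 per panel.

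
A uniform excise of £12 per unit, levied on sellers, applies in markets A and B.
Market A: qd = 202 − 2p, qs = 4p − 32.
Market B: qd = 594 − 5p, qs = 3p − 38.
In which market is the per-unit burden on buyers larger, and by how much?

Market A: pre-tax p* = £39, q* = 124; post-tax q = 108; per-unit burden on buyers = £8.
Market B: pre-tax p* = £79, q* = 199; post-tax q = 176.5; per-unit burden on buyers = £4.5.
Difference: £8 vs £4.5 → market A is larger by £3.5.

Market A, by £3.5.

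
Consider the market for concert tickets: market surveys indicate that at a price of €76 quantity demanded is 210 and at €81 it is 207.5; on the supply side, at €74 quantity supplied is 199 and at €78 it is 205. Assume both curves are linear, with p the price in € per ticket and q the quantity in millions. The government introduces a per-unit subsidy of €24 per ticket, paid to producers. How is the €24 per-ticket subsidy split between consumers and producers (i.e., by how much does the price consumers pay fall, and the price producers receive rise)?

Consumers gain €18 per ticket; producers gain €6 per ticket.

Demand slope: (207.5 − 210)/(81 − 76) = -0.5, so qd = 248 − 0.5p.
Supply slope: (205 − 199)/(78 − 74) = 1.5, so qs = 1.5p + 88.
Before the subsidy: set 248 − 0.5p = 1.5p + 88 → p* = €80, q* = 208.
With a per-unit subsidy paid to producers, each receives p + 24 per unit sold, so supply becomes qs = 1.5(p + 24) + 88.
New equilibrium: consumers pay €62, producers receive €86, q = 217. (Wedge: pb − ps = −24.)
Gain to consumers: €18; to producers: €6. (They sum to €24.)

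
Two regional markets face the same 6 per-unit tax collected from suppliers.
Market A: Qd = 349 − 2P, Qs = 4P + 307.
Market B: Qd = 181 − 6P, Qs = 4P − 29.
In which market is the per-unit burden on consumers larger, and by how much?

Market A: pre-tax P* = 7, Q* = 335; post-tax Q = 327; per-unit burden on consumers = 4.
Market B: pre-tax P* = 21, Q* = 55; post-tax Q = 40.6; per-unit burden on consumers = 2.4.
Difference: 4 vs 2.4 → market A is larger by 1.6.

Market A, by 1.6.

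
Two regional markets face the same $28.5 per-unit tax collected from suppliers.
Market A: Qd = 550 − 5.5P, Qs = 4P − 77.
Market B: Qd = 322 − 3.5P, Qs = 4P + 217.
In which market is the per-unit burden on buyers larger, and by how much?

Market A: pre-tax P* = $66, Q* = 187; post-tax Q = 121; per-unit burden on buyers = $12.
Market B: pre-tax P* = $14, Q* = 273; post-tax Q = 219.8; per-unit burden on buyers = $15.2.
Difference: $12 vs $15.2 → market B is larger by $3.2.

Market B, by $3.2.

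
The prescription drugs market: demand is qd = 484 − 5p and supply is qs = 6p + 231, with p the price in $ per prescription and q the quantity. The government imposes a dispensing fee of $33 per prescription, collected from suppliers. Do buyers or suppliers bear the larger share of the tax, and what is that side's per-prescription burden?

Buyers bear the larger share: $18 per prescription.

Without the tax, 484 − 5p = 6p + 231 gives 11p = 253, so p* = $23 and q* = 369.
With the tax collected from suppliers, supply shifts: qs = 6(p − 33) + 231.
New equilibrium: buyers pay $41, suppliers receive $8, q = 279. (Wedge: pb − ps = 33.)
Per-prescription burden: buyers $18, suppliers $15.
Buyers take the larger share because demand is less price-elastic here (demand slope 5 vs supply slope 6).
The less price-elastic side of the market bears the larger share of a per-unit tax.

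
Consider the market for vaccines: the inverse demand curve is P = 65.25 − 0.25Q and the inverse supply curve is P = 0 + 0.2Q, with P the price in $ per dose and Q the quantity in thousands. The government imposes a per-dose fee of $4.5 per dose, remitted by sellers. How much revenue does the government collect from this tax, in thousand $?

Inverting to Q(P) form: Qd = 261 − 4P; Qs = 5P.
Before the tax: set 261 − 4P = 5P → P* = $29, Q* = 145.
With the tax collected from sellers, supply shifts: Qs = 5(P − 4.5).
New equilibrium: consumers pay $31.5, sellers receive $27, Q = 135. (Wedge: Pb − Ps = 4.5.)
Revenue = t · Q = 4.5 · 135 = $607.5.

Tax revenue = $607.5 thousand.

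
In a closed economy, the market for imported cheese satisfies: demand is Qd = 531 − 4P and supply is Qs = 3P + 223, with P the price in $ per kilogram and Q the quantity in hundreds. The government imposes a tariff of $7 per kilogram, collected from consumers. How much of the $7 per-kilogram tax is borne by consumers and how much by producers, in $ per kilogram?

Before the tax: set 531 − 4P = 3P + 223 → P* = $44, Q* = 355.
With the tax collected from consumers, demand (in seller-price terms) shifts: Qd = 531 − 4(P + 7).
New equilibrium: consumers pay $47, producers receive $40, Q = 343. (Wedge: Pb − Ps = 7.)
Burden on consumers: $3; on producers: $4. (They sum to $7.)

Consumers bear $3 per kilogram; producers bear $4 per kilogram.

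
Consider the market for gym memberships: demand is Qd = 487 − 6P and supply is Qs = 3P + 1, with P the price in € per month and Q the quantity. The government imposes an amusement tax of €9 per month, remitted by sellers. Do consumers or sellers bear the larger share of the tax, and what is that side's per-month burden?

Sellers bear the larger share: €6 per month.

Before the tax: set 487 − 6P = 3P + 1 → P* = €54, Q* = 163.
With the tax collected from sellers, supply shifts: Qs = 3(P − 9) + 1.
New equilibrium: consumers pay €57, sellers receive €48, Q = 145. (Wedge: Pb − Ps = 9.)
Per-month burden: consumers €3, sellers €6.
Sellers take the larger share because supply is less price-elastic here (demand slope 6 vs supply slope 3).
The less price-elastic side of the market bears the larger share of a per-unit tax.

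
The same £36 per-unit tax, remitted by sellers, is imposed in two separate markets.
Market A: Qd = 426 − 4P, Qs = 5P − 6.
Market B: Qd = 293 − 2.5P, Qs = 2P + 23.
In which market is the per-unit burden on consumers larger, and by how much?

Market A, by £4.

Market A: pre-tax P* = £48, Q* = 234; post-tax Q = 154; per-unit burden on consumers = £20.
Market B: pre-tax P* = £60, Q* = 143; post-tax Q = 103; per-unit burden on consumers = £16.
Difference: £20 vs £16 → market A is larger by £4.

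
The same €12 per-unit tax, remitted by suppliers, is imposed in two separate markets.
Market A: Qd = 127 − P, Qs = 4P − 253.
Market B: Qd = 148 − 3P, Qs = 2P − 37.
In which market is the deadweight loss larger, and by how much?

Market A: pre-tax P* = €76, Q* = 51; post-tax Q = 41.4; deadweight loss = €57.6.
Market B: pre-tax P* = €37, Q* = 37; post-tax Q = 22.6; deadweight loss = €86.4.
Difference: €57.6 vs €86.4 → market B is larger by €28.8.

Market B, by €28.8.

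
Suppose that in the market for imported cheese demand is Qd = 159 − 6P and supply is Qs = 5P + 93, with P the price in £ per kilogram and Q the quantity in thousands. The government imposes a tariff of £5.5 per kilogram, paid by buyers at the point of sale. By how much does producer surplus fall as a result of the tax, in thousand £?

Before the tax: set 159 − 6P = 5P + 93 → P* = £6, Q* = 123.
With the tax collected from buyers, demand (in seller-price terms) shifts: Qd = 159 − 6(P + 5.5).
New equilibrium: buyers pay £8.5, suppliers receive £3, Q = 108. (Wedge: Pb − Ps = 5.5.)
ΔPS is the trapezoid between Q = 108 and Q = 123 of height £3: ½ · (123 + 108) · 3 = £346.5.

Producer surplus falls by £346.5 thousand.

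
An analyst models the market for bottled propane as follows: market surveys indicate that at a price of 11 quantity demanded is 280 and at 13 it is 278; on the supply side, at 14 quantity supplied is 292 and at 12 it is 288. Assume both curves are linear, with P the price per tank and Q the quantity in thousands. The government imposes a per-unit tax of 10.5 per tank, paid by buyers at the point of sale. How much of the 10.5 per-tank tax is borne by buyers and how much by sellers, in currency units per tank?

Buyers bear 7 per tank; sellers bear 3.5 per tank.

Demand slope: (278 − 280)/(13 − 11) = -1, so Qd = 291 − P.
Supply slope: (288 − 292)/(12 − 14) = 2, so Qs = 2P + 264.
Without the tax, 291 − P = 2P + 264 gives 3P = 27, so P* = 9 and Q* = 282.
With the tax collected from buyers, demand (in seller-price terms) shifts: Qd = 291 − (P + 10.5).
New equilibrium: buyers pay 16, sellers receive 5.5, Q = 275. (Wedge: Pb − Ps = 10.5.)
Burden on buyers: 7; on sellers: 3.5. (They sum to 10.5.)
The less price-elastic side of the market bears the larger share of a per-unit tax.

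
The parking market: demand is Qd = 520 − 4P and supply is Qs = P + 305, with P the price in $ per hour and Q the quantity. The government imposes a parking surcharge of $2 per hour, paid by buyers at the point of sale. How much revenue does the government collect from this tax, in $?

Before the tax: set 520 − 4P = P + 305 → P* = $43, Q* = 348.
With the tax collected from buyers, demand (in seller-price terms) shifts: Qd = 520 − 4(P + 2).
Solving gives Q = 346.4 with buyers paying $43.4 and sellers receiving $41.4 (the $2 wedge).
Revenue = t · Q = 2 · 346.4 = $692.8.

Tax revenue = $692.8.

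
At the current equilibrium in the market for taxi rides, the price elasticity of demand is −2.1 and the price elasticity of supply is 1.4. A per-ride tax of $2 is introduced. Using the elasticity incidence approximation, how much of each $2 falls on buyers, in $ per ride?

Buyers bear ≈ $0.8 per ride.

Incidence ratio: buyers' share ≈ εs / (εs + |εd|) = 1.4 / (1.4 + 2.1) = 0.4.
So buyers bear ≈ 0.4 × $2 = $0.8; sellers bear $1.2.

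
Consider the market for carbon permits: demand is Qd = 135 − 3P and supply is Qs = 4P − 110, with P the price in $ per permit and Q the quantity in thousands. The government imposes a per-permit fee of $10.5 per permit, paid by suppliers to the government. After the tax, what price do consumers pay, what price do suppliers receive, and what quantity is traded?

Consumers pay $41; suppliers receive $30.5; quantity = 12.

Before the tax: set 135 − 3P = 4P − 110 → P* = $35, Q* = 30.
With the tax collected from suppliers, supply shifts: Qs = 4(P − 10.5) − 110.
New equilibrium: consumers pay $41, suppliers receive $30.5, Q = 12. (Wedge: Pb − Ps = 10.5.)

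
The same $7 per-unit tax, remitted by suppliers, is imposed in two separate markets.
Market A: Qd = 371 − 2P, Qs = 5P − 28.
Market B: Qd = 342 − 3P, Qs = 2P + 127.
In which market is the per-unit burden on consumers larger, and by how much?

Market A, by $2.2.

Market A: pre-tax P* = $57, Q* = 257; post-tax Q = 247; per-unit burden on consumers = $5.
Market B: pre-tax P* = $43, Q* = 213; post-tax Q = 204.6; per-unit burden on consumers = $2.8.
Difference: $5 vs $2.8 → market A is larger by $2.2.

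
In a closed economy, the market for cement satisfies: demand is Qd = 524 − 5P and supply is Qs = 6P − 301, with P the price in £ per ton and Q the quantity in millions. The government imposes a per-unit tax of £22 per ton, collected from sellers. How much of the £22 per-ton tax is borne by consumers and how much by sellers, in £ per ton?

Before the tax: set 524 − 5P = 6P − 301 → P* = £75, Q* = 149.
With the tax collected from sellers, supply shifts: Qs = 6(P − 22) − 301.
New equilibrium: consumers pay £87, sellers receive £65, Q = 89. (Wedge: Pb − Ps = 22.)
Burden on consumers: £12; on sellers: £10. (They sum to £22.)
The less price-elastic side of the market bears the larger share of a per-unit tax.

Consumers bear £12 per ton; sellers bear £10 per ton.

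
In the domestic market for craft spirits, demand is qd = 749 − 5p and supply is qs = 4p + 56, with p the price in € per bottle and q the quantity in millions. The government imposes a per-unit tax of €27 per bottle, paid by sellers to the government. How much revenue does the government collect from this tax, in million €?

Before the tax: set 749 − 5p = 4p + 56 → p* = €77, q* = 364.
With the tax collected from sellers, supply shifts: qs = 4(p − 27) + 56.
Solving gives q = 304 with consumers paying €89 and sellers receiving €62 (the €27 wedge).
Revenue = t · Q = 27 · 304 = €8208.

Tax revenue = €8208 million.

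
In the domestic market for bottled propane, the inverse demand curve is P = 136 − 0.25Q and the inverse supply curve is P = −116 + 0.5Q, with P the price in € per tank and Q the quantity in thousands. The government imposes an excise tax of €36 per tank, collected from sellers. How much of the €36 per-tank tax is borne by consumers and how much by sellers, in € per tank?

Rewrite in direct form: Qd = 544 − 4P and Qs = 2P + 232.
Before the tax: set 544 − 4P = 2P + 232 → P* = €52, Q* = 336.
With the tax collected from sellers, supply shifts: Qs = 2(P − 36) + 232.
Solving gives Q = 288 with consumers paying €64 and sellers receiving €28 (the €36 wedge).
Burden on consumers: €12; on sellers: €24. (They sum to €36.)
The less price-elastic side of the market bears the larger share of a per-unit tax.

Consumers bear €12 per tank; sellers bear €24 per tank.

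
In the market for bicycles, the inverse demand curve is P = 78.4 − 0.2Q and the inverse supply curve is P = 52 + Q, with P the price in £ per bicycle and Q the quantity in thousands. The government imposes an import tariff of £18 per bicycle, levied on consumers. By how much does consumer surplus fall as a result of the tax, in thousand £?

Inverting to Q(P) form: Qd = 392 − 5P; Qs = P − 52.
Before the tax: set 392 − 5P = P − 52 → P* = £74, Q* = 22.
With the tax collected from consumers, demand (in seller-price terms) shifts: Qd = 392 − 5(P + 18).
New equilibrium: consumers pay £77, sellers receive £59, Q = 7. (Wedge: Pb − Ps = 18.)
ΔCS is the trapezoid between Q = 7 and Q = 22 of height £3: ½ · (22 + 7) · 3 = £43.5.

Consumer surplus falls by £43.5 thousand.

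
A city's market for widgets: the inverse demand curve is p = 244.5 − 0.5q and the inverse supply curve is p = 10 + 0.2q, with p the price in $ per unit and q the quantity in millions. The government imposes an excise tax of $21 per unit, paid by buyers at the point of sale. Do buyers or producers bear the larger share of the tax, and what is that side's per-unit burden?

Buyers bear the larger share: $15 per unit.

Rewrite in direct form: qd = 489 − 2p and qs = 5p − 50.
Before the tax: set 489 − 2p = 5p − 50 → p* = $77, q* = 335.
With the tax collected from buyers, demand (in seller-price terms) shifts: qd = 489 − 2(p + 21).
Solving gives q = 305 with buyers paying $92 and producers receiving $71 (the $21 wedge).
Per-unit burden: buyers $15, producers $6.
Buyers take the larger share because demand is less price-elastic here (demand slope 2 vs supply slope 5).
The less price-elastic side of the market bears the larger share of a per-unit tax.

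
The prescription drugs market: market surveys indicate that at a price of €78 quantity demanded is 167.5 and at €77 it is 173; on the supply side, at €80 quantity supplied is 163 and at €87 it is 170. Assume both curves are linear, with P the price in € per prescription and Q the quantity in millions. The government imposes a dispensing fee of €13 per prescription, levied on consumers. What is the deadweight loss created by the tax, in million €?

Deadweight loss = €71.5 million.

Demand slope: (173 − 167.5)/(77 − 78) = -5.5, so Qd = 596.5 − 5.5P.
Supply slope: (170 − 163)/(87 − 80) = 1, so Qs = P + 83.
Before the tax: set 596.5 − 5.5P = P + 83 → P* = €79, Q* = 162.
With the tax collected from consumers, demand (in seller-price terms) shifts: Qd = 596.5 − 5.5(P + 13).
New equilibrium: consumers pay €81, producers receive €68, Q = 151. (Wedge: Pb − Ps = 13.)
Quantity falls by |ΔQ| = |162 − 151| = 11.
DWL = ½ · t · |ΔQ| = ½ · 13 · 11 = €71.5.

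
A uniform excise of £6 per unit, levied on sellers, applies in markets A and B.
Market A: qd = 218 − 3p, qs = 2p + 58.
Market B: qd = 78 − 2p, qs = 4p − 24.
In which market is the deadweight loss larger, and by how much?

Market B, by £2.4.

Market A: pre-tax p* = £32, q* = 122; post-tax q = 114.8; deadweight loss = £21.6.
Market B: pre-tax p* = £17, q* = 44; post-tax q = 36; deadweight loss = £24.
Difference: £21.6 vs £24 → market B is larger by £2.4.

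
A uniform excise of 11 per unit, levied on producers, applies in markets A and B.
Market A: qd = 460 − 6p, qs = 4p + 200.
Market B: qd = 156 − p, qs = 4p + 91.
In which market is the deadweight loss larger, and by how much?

Market A: pre-tax p* = 26, q* = 304; post-tax q = 277.6; deadweight loss = 145.2.
Market B: pre-tax p* = 13, q* = 143; post-tax q = 134.2; deadweight loss = 48.4.
Difference: 145.2 vs 48.4 → market A is larger by 96.8.

Market A, by 96.8.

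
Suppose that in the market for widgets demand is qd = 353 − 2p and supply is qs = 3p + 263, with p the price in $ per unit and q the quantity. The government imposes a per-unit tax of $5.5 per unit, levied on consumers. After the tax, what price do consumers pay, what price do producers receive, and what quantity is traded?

Consumers pay $21.3; producers receive $15.8; quantity = 310.4.

Without the tax, 353 − 2p = 3p + 263 gives 5p = 90, so p* = $18 and q* = 317.
With the tax collected from consumers, demand (in seller-price terms) shifts: qd = 353 − 2(p + 5.5).
Solving gives q = 310.4 with consumers paying $21.3 and producers receiving $15.8 (the $5.5 wedge).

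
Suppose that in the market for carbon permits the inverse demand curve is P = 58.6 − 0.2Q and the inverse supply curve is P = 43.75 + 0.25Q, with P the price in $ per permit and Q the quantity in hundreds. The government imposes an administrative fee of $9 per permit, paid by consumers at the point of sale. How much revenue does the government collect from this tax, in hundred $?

Rewrite in direct form: Qd = 293 − 5P and Qs = 4P − 175.
Before the tax: set 293 − 5P = 4P − 175 → P* = $52, Q* = 33.
With the tax collected from consumers, demand (in seller-price terms) shifts: Qd = 293 − 5(P + 9).
Solving gives Q = 13 with consumers paying $56 and sellers receiving $47 (the $9 wedge).
Revenue = t · Q = 9 · 13 = $117.

Tax revenue = $117 hundred.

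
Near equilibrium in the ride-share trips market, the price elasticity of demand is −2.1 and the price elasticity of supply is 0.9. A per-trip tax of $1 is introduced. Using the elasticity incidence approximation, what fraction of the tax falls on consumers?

Consumers' share ≈ 0.3.

Incidence ratio: consumers' share ≈ εs / (εs + |εd|) = 0.9 / (0.9 + 2.1) = 0.3.
Supply is the less elastic side, so consumers bear the smaller share.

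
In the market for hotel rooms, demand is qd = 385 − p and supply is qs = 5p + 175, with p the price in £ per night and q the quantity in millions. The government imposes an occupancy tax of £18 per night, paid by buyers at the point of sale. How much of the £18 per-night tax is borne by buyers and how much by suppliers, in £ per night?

Buyers bear £15 per night; suppliers bear £3 per night.

Without the tax, 385 − p = 5p + 175 gives 6p = 210, so p* = £35 and q* = 350.
With the tax collected from buyers, demand (in seller-price terms) shifts: qd = 385 − (p + 18).
New equilibrium: buyers pay £50, suppliers receive £32, q = 335. (Wedge: pb − ps = 18.)
Burden on buyers: £15; on suppliers: £3. (They sum to £18.)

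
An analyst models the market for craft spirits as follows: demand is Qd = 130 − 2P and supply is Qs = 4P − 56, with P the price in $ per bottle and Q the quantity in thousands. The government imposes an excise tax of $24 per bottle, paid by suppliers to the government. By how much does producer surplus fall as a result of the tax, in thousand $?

Producer surplus falls by $416 thousand.

Before the tax: set 130 − 2P = 4P − 56 → P* = $31, Q* = 68.
With the tax collected from suppliers, supply shifts: Qs = 4(P − 24) − 56.
Solving gives Q = 36 with buyers paying $47 and suppliers receiving $23 (the $24 wedge).
ΔPS is the trapezoid between Q = 36 and Q = 68 of height $8: ½ · (68 + 36) · 8 = $416.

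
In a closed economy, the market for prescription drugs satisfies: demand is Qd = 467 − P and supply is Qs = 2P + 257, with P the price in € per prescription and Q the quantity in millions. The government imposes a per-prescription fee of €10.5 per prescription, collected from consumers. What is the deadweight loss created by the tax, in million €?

Before the tax: set 467 − P = 2P + 257 → P* = €70, Q* = 397.
With the tax collected from consumers, demand (in seller-price terms) shifts: Qd = 467 − (P + 10.5).
New equilibrium: consumers pay €77, producers receive €66.5, Q = 390. (Wedge: Pb − Ps = 10.5.)
Quantity falls by |ΔQ| = |397 − 390| = 7.
DWL = ½ · t · |ΔQ| = ½ · 10.5 · 7 = €36.75.

Deadweight loss = €36.75 million.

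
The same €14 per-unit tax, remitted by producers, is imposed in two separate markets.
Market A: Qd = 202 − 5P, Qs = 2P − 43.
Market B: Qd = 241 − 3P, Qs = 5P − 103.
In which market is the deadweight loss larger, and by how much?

Market A: pre-tax P* = €35, Q* = 27; post-tax Q = 7; deadweight loss = €140.
Market B: pre-tax P* = €43, Q* = 112; post-tax Q = 85.75; deadweight loss = €183.75.
Difference: €140 vs €183.75 → market B is larger by €43.75.

Market B, by €43.75.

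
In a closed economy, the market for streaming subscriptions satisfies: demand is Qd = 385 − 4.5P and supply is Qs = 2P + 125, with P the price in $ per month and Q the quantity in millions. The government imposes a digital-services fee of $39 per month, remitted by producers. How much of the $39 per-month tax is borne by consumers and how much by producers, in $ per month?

Without the tax, 385 − 4.5P = 2P + 125 gives 6.5P = 260, so P* = $40 and Q* = 205.
With the tax collected from producers, supply shifts: Qs = 2(P − 39) + 125.
New equilibrium: consumers pay $52, producers receive $13, Q = 151. (Wedge: Pb − Ps = 39.)
Burden on consumers: $12; on producers: $27. (They sum to $39.)

Consumers bear $12 per month; producers bear $27 per month.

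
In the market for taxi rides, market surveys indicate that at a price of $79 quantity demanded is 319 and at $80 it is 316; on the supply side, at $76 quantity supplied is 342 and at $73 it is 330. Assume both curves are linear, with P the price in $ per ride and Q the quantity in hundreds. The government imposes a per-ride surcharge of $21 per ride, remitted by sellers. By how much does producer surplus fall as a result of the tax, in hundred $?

Demand slope: (316 − 319)/(80 − 79) = -3, so Qd = 556 − 3P.
Supply slope: (330 − 342)/(73 − 76) = 4, so Qs = 4P + 38.
Before the tax: set 556 − 3P = 4P + 38 → P* = $74, Q* = 334.
With the tax collected from sellers, supply shifts: Qs = 4(P − 21) + 38.
New equilibrium: consumers pay $86, sellers receive $65, Q = 298. (Wedge: Pb − Ps = 21.)
ΔPS is the trapezoid between Q = 298 and Q = 334 of height $9: ½ · (334 + 298) · 9 = $2844.

Producer surplus falls by $2844 hundred.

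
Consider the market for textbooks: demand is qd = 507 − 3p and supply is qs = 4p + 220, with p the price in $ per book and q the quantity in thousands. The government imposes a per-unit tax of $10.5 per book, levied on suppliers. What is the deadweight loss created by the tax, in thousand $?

Before the tax: set 507 − 3p = 4p + 220 → p* = $41, q* = 384.
With the tax collected from suppliers, supply shifts: qs = 4(p − 10.5) + 220.
New equilibrium: buyers pay $47, suppliers receive $36.5, q = 366. (Wedge: pb − ps = 10.5.)
Quantity falls by |ΔQ| = |384 − 366| = 18.
DWL = ½ · t · |ΔQ| = ½ · 10.5 · 18 = $94.5.

Deadweight loss = $94.5 thousand.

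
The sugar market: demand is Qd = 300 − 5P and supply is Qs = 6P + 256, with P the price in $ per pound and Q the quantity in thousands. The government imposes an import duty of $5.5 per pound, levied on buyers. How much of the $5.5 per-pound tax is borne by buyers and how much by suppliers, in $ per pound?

Before the tax: set 300 − 5P = 6P + 256 → P* = $4, Q* = 280.
With the tax collected from buyers, demand (in seller-price terms) shifts: Qd = 300 − 5(P + 5.5).
Solving gives Q = 265 with buyers paying $7 and suppliers receiving $1.5 (the $5.5 wedge).
Burden on buyers: $3; on suppliers: $2.5. (They sum to $5.5.)
The less price-elastic side of the market bears the larger share of a per-unit tax.

Buyers bear $3 per pound; suppliers bear $2.5 per pound.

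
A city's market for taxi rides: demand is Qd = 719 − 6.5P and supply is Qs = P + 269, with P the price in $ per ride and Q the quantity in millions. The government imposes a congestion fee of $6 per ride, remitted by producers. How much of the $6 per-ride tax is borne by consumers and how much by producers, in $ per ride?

Without the tax, 719 − 6.5P = P + 269 gives 7.5P = 450, so P* = $60 and Q* = 329.
With the tax collected from producers, supply shifts: Qs = (P − 6) + 269.
Solving gives Q = 323.8 with consumers paying $60.8 and producers receiving $54.8 (the $6 wedge).
Burden on consumers: $0.8; on producers: $5.2. (They sum to $6.)
The less price-elastic side of the market bears the larger share of a per-unit tax.

Consumers bear $0.8 per ride; producers bear $5.2 per ride.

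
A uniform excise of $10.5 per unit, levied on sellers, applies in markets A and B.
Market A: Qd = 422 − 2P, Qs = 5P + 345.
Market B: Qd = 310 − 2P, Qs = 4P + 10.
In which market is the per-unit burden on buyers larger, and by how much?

Market A, by $0.5.

Market A: pre-tax P* = $11, Q* = 400; post-tax Q = 385; per-unit burden on buyers = $7.5.
Market B: pre-tax P* = $50, Q* = 210; post-tax Q = 196; per-unit burden on buyers = $7.
Difference: $7.5 vs $7 → market A is larger by $0.5.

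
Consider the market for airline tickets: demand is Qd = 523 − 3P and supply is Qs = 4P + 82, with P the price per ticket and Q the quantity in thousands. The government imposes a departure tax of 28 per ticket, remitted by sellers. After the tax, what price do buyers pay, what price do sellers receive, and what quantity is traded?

Buyers pay 79; sellers receive 51; quantity = 286.

Without the tax, 523 − 3P = 4P + 82 gives 7P = 441, so P* = 63 and Q* = 334.
With the tax collected from sellers, supply shifts: Qs = 4(P − 28) + 82.
New equilibrium: buyers pay 79, sellers receive 51, Q = 286. (Wedge: Pb − Ps = 28.)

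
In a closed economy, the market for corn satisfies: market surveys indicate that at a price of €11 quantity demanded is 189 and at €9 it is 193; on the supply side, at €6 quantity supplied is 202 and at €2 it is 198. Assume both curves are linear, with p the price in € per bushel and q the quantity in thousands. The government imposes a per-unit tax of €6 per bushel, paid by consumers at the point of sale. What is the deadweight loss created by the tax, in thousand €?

Deadweight loss = €12 thousand.

Demand slope: (193 − 189)/(9 − 11) = -2, so qd = 211 − 2p.
Supply slope: (198 − 202)/(2 − 6) = 1, so qs = p + 196.
Without the tax, 211 − 2p = p + 196 gives 3p = 15, so p* = €5 and q* = 201.
With the tax collected from consumers, demand (in seller-price terms) shifts: qd = 211 − 2(p + 6).
Solving gives q = 197 with consumers paying €7 and producers receiving €1 (the €6 wedge).
Quantity falls by |ΔQ| = |201 − 197| = 4.
DWL = ½ · t · |ΔQ| = ½ · 6 · 4 = €12.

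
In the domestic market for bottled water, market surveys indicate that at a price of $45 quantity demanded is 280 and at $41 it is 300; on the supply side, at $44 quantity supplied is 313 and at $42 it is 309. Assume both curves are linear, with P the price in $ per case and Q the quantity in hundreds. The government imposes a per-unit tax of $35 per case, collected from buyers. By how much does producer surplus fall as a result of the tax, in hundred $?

Demand slope: (300 − 280)/(41 − 45) = -5, so Qd = 505 − 5P.
Supply slope: (309 − 313)/(42 − 44) = 2, so Qs = 2P + 225.
Without the tax, 505 − 5P = 2P + 225 gives 7P = 280, so P* = $40 and Q* = 305.
With the tax collected from buyers, demand (in seller-price terms) shifts: Qd = 505 − 5(P + 35).
Solving gives Q = 255 with buyers paying $50 and sellers receiving $15 (the $35 wedge).
ΔPS is the trapezoid between Q = 255 and Q = 305 of height $25: ½ · (305 + 255) · 25 = $7000.

Producer surplus falls by $7000 hundred.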